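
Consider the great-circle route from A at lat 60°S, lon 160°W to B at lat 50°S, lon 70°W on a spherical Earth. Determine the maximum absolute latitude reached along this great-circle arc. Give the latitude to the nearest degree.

≈ 65°S

The great circle lies in the plane with unit normal n̂ = (p₁ × p₂)/|p₁ × p₂|.
Here n̂_z ≈ +0.430; the vertex latitude is φ_max = arccos|n̂_z| ≈ 64.6°.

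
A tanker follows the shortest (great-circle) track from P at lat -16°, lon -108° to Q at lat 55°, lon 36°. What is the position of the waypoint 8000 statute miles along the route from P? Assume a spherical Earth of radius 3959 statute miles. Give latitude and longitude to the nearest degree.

From cos δ = sin φ₁ sin φ₂ + cos φ₁ cos φ₂ cos Δλ, the central angle is δ ≈ 2.307 rad (132.2°). The total great-circle distance is δ·R ≈ 2.307 × 3959 ≈ 9135 mi, so the target fraction is f = 8000/9135 ≈ 0.876.
Interpolate at f ≈ 0.876 with slerp weights a = sin((1−f)δ)/sin δ ≈ 0.382, b = sin(fδ)/sin δ ≈ 1.216.
p = a·p₁ + b·p₂ ≈ (0.451, 0.061, 0.891); φ = arcsin(p_z) ≈ 62.95°, λ = atan2(p_y, p_x) ≈ 7.68°.

≈ lat 63°, lon 8°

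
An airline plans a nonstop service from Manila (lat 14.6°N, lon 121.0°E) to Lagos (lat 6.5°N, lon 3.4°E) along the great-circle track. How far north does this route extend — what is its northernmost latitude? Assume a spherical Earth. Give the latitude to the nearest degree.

≈ 20°N

The great circle lies in the plane with unit normal n̂ = (p₁ × p₂)/|p₁ × p₂|.
Here n̂_z ≈ -0.937; the vertex latitude is φ_max = arccos|n̂_z| ≈ 20.4°.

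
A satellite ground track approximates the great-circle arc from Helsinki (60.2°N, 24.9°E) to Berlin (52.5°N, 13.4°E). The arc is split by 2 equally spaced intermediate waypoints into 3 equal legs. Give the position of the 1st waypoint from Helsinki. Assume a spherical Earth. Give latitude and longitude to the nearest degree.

Write both endpoints as unit vectors p₁, p₂ with components (cos φ cos λ, cos φ sin λ, sin φ).
The central angle between the endpoints is δ = arccos(p₁·p₂) ≈ 0.174 rad (10.0°).
Interpolate at f = 1/3 with slerp weights a = sin((1−f)δ)/sin δ ≈ 0.669, b = sin(fδ)/sin δ ≈ 0.335.
p = a·p₁ + b·p₂ ≈ (0.500, 0.187, 0.846); φ = arcsin(p_z) ≈ 57.76°, λ = atan2(p_y, p_x) ≈ 20.53°.

≈ 58°N, 21°E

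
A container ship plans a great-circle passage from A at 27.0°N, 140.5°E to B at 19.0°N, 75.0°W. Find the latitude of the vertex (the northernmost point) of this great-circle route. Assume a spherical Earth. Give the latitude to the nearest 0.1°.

≈ 54.5°N

The great circle lies in the plane with unit normal n̂ = (p₁ × p₂)/|p₁ × p₂|.
Here n̂_z ≈ +0.580; the vertex latitude is φ_max = arccos|n̂_z| ≈ 54.5°.
Check via Clairaut: cos φ_max = |cos φ₁| · sin C = cos(27.0°)·sin(40.6°) ≈ 0.580, again giving ≈ 54.5°.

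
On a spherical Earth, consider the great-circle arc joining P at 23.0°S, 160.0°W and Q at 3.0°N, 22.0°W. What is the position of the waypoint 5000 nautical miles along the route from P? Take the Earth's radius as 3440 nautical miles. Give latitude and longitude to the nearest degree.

The haversine formula gives a central angle δ ≈ 2.351 rad (134.7°) between the endpoints. The total great-circle distance is δ·R ≈ 2.351 × 3440 ≈ 8088 nmi, so the target fraction is f = 5000/8088 ≈ 0.618.
Interpolate at f ≈ 0.618 with slerp weights a = sin((1−f)δ)/sin δ ≈ 1.100, b = sin(fδ)/sin δ ≈ 1.398.
p = a·p₁ + b·p₂ ≈ (0.342, -0.869, -0.357); φ = arcsin(p_z) ≈ -20.90°, λ = atan2(p_y, p_x) ≈ -68.51°.

≈ 21°S, 69°W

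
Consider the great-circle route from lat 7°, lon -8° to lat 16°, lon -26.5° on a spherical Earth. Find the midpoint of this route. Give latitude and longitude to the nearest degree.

≈ lat 12°, lon -17°

The haversine formula gives a central angle δ ≈ 0.353 rad (20.2°) between the endpoints.
Interpolate at f = 1/2 with slerp weights a = sin((1−f)δ)/sin δ ≈ 0.508, b = sin(fδ)/sin δ ≈ 0.508.
p = a·p₁ + b·p₂ ≈ (0.936, -0.288, 0.202); φ = arcsin(p_z) ≈ 11.65°, λ = atan2(p_y, p_x) ≈ -17.10°.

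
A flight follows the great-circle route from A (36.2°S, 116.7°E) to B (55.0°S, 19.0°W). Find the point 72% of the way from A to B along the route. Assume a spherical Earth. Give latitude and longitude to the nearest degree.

Convert each endpoint to a unit vector on the sphere (x = cos φ cos λ, y = cos φ sin λ, z = sin φ).
The central angle between the endpoints is δ = arccos(p₁·p₂) ≈ 1.418 rad (81.2°).
Interpolate at f = 0.72 with slerp weights a = sin((1−f)δ)/sin δ ≈ 0.391, b = sin(fδ)/sin δ ≈ 0.863.
p = a·p₁ + b·p₂ ≈ (0.326, 0.121, -0.938); φ = arcsin(p_z) ≈ -69.65°, λ = atan2(p_y, p_x) ≈ 20.35°.

≈ (70°S, 20°E)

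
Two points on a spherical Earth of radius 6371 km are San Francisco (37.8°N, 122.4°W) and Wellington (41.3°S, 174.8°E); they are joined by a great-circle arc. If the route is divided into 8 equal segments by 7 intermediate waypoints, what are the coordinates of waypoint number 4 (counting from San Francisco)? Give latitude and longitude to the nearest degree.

≈ 2°S, 153°W

Write both endpoints as unit vectors p₁, p₂ with components (cos φ cos λ, cos φ sin λ, sin φ).
The central angle between the endpoints is δ = arccos(p₁·p₂) ≈ 1.704 rad (97.7°).
Interpolate at f = 4/8 with slerp weights a = sin((1−f)δ)/sin δ ≈ 0.759, b = sin(fδ)/sin δ ≈ 0.759.
p = a·p₁ + b·p₂ ≈ (-0.890, -0.455, -0.036); φ = arcsin(p_z) ≈ -2.05°, λ = atan2(p_y, p_x) ≈ -152.92°.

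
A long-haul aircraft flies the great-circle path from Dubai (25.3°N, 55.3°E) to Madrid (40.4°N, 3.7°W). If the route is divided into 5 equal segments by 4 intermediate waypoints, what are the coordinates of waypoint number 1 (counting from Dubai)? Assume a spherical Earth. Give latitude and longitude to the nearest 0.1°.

≈ 30.4°N, 45.4°E

Convert each endpoint to a unit vector on the sphere (x = cos φ cos λ, y = cos φ sin λ, z = sin φ).
The central angle between the endpoints is δ = arccos(p₁·p₂) ≈ 0.887 rad (50.8°).
Interpolate at f = 1/5 with slerp weights a = sin((1−f)δ)/sin δ ≈ 0.841, b = sin(fδ)/sin δ ≈ 0.228.
p = a·p₁ + b·p₂ ≈ (0.606, 0.614, 0.507); φ = arcsin(p_z) ≈ 30.45°, λ = atan2(p_y, p_x) ≈ 45.37°.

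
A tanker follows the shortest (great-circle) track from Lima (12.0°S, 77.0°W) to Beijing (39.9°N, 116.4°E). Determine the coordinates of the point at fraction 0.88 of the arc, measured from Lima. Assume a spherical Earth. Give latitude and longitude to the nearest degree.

≈ 55°N, 130°E

Write both endpoints as unit vectors p₁, p₂ with components (cos φ cos λ, cos φ sin λ, sin φ).
The central angle between the endpoints is δ = arccos(p₁·p₂) ≈ 2.613 rad (149.7°).
Interpolate at f = 0.88 with slerp weights a = sin((1−f)δ)/sin δ ≈ 0.611, b = sin(fδ)/sin δ ≈ 1.479.
p = a·p₁ + b·p₂ ≈ (-0.370, 0.434, 0.822); φ = arcsin(p_z) ≈ 55.24°, λ = atan2(p_y, p_x) ≈ 130.46°.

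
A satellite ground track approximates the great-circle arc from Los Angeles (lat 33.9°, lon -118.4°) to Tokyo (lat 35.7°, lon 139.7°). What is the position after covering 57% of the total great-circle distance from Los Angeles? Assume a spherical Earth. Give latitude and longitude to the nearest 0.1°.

≈ lat 47.7°, lon -176.8°

Write both endpoints as unit vectors p₁, p₂ with components (cos φ cos λ, cos φ sin λ, sin φ).
The central angle between the endpoints is δ = arccos(p₁·p₂) ≈ 1.383 rad (79.3°).
Interpolate at f = 0.57 with slerp weights a = sin((1−f)δ)/sin δ ≈ 0.570, b = sin(fδ)/sin δ ≈ 0.722.
p = a·p₁ + b·p₂ ≈ (-0.672, -0.037, 0.739); φ = arcsin(p_z) ≈ 47.68°, λ = atan2(p_y, p_x) ≈ -176.83°.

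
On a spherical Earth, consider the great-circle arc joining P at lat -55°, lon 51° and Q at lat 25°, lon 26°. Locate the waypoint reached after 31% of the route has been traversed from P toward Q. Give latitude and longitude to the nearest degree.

≈ lat -31°, lon 40°

From cos δ = sin φ₁ sin φ₂ + cos φ₁ cos φ₂ cos Δλ, the central angle is δ ≈ 1.446 rad (82.8°).
Interpolate at f = 0.31 with slerp weights a = sin((1−f)δ)/sin δ ≈ 0.847, b = sin(fδ)/sin δ ≈ 0.437.
p = a·p₁ + b·p₂ ≈ (0.661, 0.551, -0.509); φ = arcsin(p_z) ≈ -30.60°, λ = atan2(p_y, p_x) ≈ 39.79°.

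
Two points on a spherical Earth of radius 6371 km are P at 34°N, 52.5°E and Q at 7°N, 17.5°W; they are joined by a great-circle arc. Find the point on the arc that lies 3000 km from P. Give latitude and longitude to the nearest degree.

The haversine formula gives a central angle δ ≈ 1.214 rad (69.5°) between the endpoints. The total great-circle distance is δ·R ≈ 1.214 × 6371 ≈ 7732 km, so the target fraction is f = 3000/7732 ≈ 0.388.
Interpolate at f ≈ 0.388 with slerp weights a = sin((1−f)δ)/sin δ ≈ 0.722, b = sin(fδ)/sin δ ≈ 0.484.
p = a·p₁ + b·p₂ ≈ (0.823, 0.330, 0.463); φ = arcsin(p_z) ≈ 27.56°, λ = atan2(p_y, p_x) ≈ 21.87°.

≈ 28°N, 22°E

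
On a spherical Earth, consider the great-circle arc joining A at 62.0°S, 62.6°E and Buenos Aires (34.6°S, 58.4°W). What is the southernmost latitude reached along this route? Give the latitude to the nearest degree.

The great circle lies in the plane with unit normal n̂ = (p₁ × p₂)/|p₁ × p₂|.
Here n̂_z ≈ -0.348; the vertex latitude is φ_max = arccos|n̂_z| ≈ 69.7°.
Check via Clairaut: cos φ_max = |cos φ₁| · sin C = cos(62.0°)·sin(132.3°) ≈ 0.348, again giving ≈ 69.7°.

≈ 70°S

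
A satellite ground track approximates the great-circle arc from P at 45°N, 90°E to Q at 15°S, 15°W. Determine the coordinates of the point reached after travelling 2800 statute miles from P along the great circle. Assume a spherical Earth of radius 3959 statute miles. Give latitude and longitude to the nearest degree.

≈ 32°N, 40°E

The haversine formula gives a central angle δ ≈ 1.939 rad (111.1°) between the endpoints. The total great-circle distance is δ·R ≈ 1.939 × 3959 ≈ 7676 mi, so the target fraction is f = 2800/7676 ≈ 0.365.
Interpolate at f ≈ 0.365 with slerp weights a = sin((1−f)δ)/sin δ ≈ 1.011, b = sin(fδ)/sin δ ≈ 0.696.
p = a·p₁ + b·p₂ ≈ (0.650, 0.541, 0.534); φ = arcsin(p_z) ≈ 32.31°, λ = atan2(p_y, p_x) ≈ 39.76°.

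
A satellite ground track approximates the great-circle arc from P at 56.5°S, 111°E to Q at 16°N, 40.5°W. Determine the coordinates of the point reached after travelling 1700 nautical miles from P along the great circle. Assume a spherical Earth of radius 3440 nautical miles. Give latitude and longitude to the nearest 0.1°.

Write both endpoints as unit vectors p₁, p₂ with components (cos φ cos λ, cos φ sin λ, sin φ).
The central angle between the endpoints is δ = arccos(p₁·p₂) ≈ 2.341 rad (134.1°). The total great-circle distance is δ·R ≈ 2.341 × 3440 ≈ 8052 nmi, so the target fraction is f = 1700/8052 ≈ 0.211.
Interpolate at f ≈ 0.211 with slerp weights a = sin((1−f)δ)/sin δ ≈ 1.340, b = sin(fδ)/sin δ ≈ 0.661.
p = a·p₁ + b·p₂ ≈ (0.218, 0.278, -0.936); φ = arcsin(p_z) ≈ -69.31°, λ = atan2(p_y, p_x) ≈ 51.94°.

≈ 69.3°S, 51.9°E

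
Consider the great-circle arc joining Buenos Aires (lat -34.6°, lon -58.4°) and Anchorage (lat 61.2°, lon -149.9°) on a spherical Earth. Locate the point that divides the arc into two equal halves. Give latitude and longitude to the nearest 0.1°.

The haversine formula gives a central angle δ ≈ 2.104 rad (120.5°) between the endpoints.
Interpolate at f = 1/2 with slerp weights a = sin((1−f)δ)/sin δ ≈ 1.008, b = sin(fδ)/sin δ ≈ 1.008.
p = a·p₁ + b·p₂ ≈ (0.015, -0.950, 0.311); φ = arcsin(p_z) ≈ 18.12°, λ = atan2(p_y, p_x) ≈ -89.12°.

≈ lat 18.1°, lon -89.1°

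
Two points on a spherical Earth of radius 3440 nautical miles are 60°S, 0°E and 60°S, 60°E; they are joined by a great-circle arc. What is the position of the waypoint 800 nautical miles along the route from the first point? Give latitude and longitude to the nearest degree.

≈ 63°S, 27°E

The haversine formula gives a central angle δ ≈ 0.505 rad (29.0°) between the endpoints. The total great-circle distance is δ·R ≈ 0.505 × 3440 ≈ 1738 nmi, so the target fraction is f = 800/1738 ≈ 0.460.
Interpolate at f ≈ 0.460 with slerp weights a = sin((1−f)δ)/sin δ ≈ 0.557, b = sin(fδ)/sin δ ≈ 0.476.
p = a·p₁ + b·p₂ ≈ (0.397, 0.206, -0.894); φ = arcsin(p_z) ≈ -63.41°, λ = atan2(p_y, p_x) ≈ 27.42°.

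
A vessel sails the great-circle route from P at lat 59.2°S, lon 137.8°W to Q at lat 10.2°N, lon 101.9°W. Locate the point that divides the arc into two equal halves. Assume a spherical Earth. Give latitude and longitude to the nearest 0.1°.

The haversine formula gives a central angle δ ≈ 1.312 rad (75.2°) between the endpoints.
Interpolate at f = 1/2 with slerp weights a = sin((1−f)δ)/sin δ ≈ 0.631, b = sin(fδ)/sin δ ≈ 0.631.
p = a·p₁ + b·p₂ ≈ (-0.367, -0.825, -0.430); φ = arcsin(p_z) ≈ -25.48°, λ = atan2(p_y, p_x) ≈ -114.01°.

≈ lat 25.5°S, lon 114.0°W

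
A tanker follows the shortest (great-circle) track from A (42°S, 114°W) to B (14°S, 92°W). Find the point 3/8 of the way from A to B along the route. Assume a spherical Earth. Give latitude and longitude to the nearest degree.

≈ (32°S, 104°W)

Write both endpoints as unit vectors p₁, p₂ with components (cos φ cos λ, cos φ sin λ, sin φ).
The central angle between the endpoints is δ = arccos(p₁·p₂) ≈ 0.591 rad (33.9°).
Interpolate at f = 3/8 with slerp weights a = sin((1−f)δ)/sin δ ≈ 0.648, b = sin(fδ)/sin δ ≈ 0.394.
p = a·p₁ + b·p₂ ≈ (-0.209, -0.822, -0.529); φ = arcsin(p_z) ≈ -31.94°, λ = atan2(p_y, p_x) ≈ -104.27°.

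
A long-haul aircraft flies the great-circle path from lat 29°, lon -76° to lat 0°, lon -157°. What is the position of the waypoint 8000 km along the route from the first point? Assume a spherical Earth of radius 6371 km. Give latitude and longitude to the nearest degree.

Write both endpoints as unit vectors p₁, p₂ with components (cos φ cos λ, cos φ sin λ, sin φ).
The central angle between the endpoints is δ = arccos(p₁·p₂) ≈ 1.434 rad (82.1°). The total great-circle distance is δ·R ≈ 1.434 × 6371 ≈ 9133 km, so the target fraction is f = 8000/9133 ≈ 0.876.
Interpolate at f ≈ 0.876 with slerp weights a = sin((1−f)δ)/sin δ ≈ 0.179, b = sin(fδ)/sin δ ≈ 0.960.
p = a·p₁ + b·p₂ ≈ (-0.846, -0.527, 0.087); φ = arcsin(p_z) ≈ 4.97°, λ = atan2(p_y, p_x) ≈ -148.09°.

≈ lat 5°, lon -148°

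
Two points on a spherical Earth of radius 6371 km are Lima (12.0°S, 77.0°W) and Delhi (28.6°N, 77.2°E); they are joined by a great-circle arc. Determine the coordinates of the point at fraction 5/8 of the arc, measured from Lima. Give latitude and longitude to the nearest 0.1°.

≈ 38.5°N, 8.8°E

Convert each endpoint to a unit vector on the sphere (x = cos φ cos λ, y = cos φ sin λ, z = sin φ).
The central angle between the endpoints is δ = arccos(p₁·p₂) ≈ 2.632 rad (150.8°).
Interpolate at f = 5/8 with slerp weights a = sin((1−f)δ)/sin δ ≈ 1.709, b = sin(fδ)/sin δ ≈ 2.043.
p = a·p₁ + b·p₂ ≈ (0.773, 0.120, 0.623); φ = arcsin(p_z) ≈ 38.50°, λ = atan2(p_y, p_x) ≈ 8.84°.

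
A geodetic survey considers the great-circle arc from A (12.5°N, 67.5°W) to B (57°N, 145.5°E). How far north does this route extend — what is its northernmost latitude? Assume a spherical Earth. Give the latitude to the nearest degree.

The great circle lies in the plane with unit normal n̂ = (p₁ × p₂)/|p₁ × p₂|.
Here n̂_z ≈ -0.300; the vertex latitude is φ_max = arccos|n̂_z| ≈ 72.5°.

≈ 73°N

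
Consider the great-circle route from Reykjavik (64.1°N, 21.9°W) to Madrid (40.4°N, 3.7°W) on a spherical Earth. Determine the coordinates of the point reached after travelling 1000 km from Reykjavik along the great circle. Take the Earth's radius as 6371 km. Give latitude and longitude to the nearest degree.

≈ 56°N, 13°W

From cos δ = sin φ₁ sin φ₂ + cos φ₁ cos φ₂ cos Δλ, the central angle is δ ≈ 0.453 rad (26.0°). The total great-circle distance is δ·R ≈ 0.453 × 6371 ≈ 2888 km, so the target fraction is f = 1000/2888 ≈ 0.346.
Interpolate at f ≈ 0.346 with slerp weights a = sin((1−f)δ)/sin δ ≈ 0.667, b = sin(fδ)/sin δ ≈ 0.357.
p = a·p₁ + b·p₂ ≈ (0.542, -0.126, 0.831); φ = arcsin(p_z) ≈ 56.22°, λ = atan2(p_y, p_x) ≈ -13.12°.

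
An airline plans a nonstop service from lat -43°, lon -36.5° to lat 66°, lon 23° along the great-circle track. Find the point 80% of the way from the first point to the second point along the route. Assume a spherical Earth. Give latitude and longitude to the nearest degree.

≈ lat 46°, lon -2°

Write both endpoints as unit vectors p₁, p₂ with components (cos φ cos λ, cos φ sin λ, sin φ).
The central angle between the endpoints is δ = arccos(p₁·p₂) ≈ 2.062 rad (118.2°).
Interpolate at f = 0.80 with slerp weights a = sin((1−f)δ)/sin δ ≈ 0.455, b = sin(fδ)/sin δ ≈ 1.131.
p = a·p₁ + b·p₂ ≈ (0.691, -0.018, 0.723); φ = arcsin(p_z) ≈ 46.29°, λ = atan2(p_y, p_x) ≈ -1.50°.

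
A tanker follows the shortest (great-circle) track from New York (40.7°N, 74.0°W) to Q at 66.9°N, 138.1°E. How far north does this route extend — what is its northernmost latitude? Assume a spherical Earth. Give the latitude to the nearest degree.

≈ 80°N

The great circle lies in the plane with unit normal n̂ = (p₁ × p₂)/|p₁ × p₂|.
Here n̂_z ≈ -0.169; the vertex latitude is φ_max = arccos|n̂_z| ≈ 80.3°.
Check via Clairaut: cos φ_max = |cos φ₁| · sin C = cos(40.7°)·sin(12.8°) ≈ 0.169, again giving ≈ 80.3°.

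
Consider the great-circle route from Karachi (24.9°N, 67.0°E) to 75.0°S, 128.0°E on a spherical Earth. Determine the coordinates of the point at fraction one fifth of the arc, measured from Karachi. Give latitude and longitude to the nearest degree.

≈ 4°N, 72°E

The haversine formula gives a central angle δ ≈ 1.868 rad (107.0°) between the endpoints.
Interpolate at f = 1/5 with slerp weights a = sin((1−f)δ)/sin δ ≈ 1.043, b = sin(fδ)/sin δ ≈ 0.382.
p = a·p₁ + b·p₂ ≈ (0.309, 0.949, 0.070); φ = arcsin(p_z) ≈ 4.03°, λ = atan2(p_y, p_x) ≈ 71.97°.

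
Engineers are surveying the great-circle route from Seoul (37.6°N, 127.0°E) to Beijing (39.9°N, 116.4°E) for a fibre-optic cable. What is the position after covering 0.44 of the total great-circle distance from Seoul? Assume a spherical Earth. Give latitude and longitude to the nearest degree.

From cos δ = sin φ₁ sin φ₂ + cos φ₁ cos φ₂ cos Δλ, the central angle is δ ≈ 0.150 rad (8.6°).
Interpolate at f = 0.44 with slerp weights a = sin((1−f)δ)/sin δ ≈ 0.561, b = sin(fδ)/sin δ ≈ 0.441.
p = a·p₁ + b·p₂ ≈ (-0.418, 0.659, 0.626); φ = arcsin(p_z) ≈ 38.73°, λ = atan2(p_y, p_x) ≈ 122.42°.

≈ 39°N, 122°E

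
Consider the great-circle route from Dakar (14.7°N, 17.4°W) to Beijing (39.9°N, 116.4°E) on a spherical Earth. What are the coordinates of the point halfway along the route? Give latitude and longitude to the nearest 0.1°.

≈ 51.8°N, 34.4°E

Convert each endpoint to a unit vector on the sphere (x = cos φ cos λ, y = cos φ sin λ, z = sin φ).
The central angle between the endpoints is δ = arccos(p₁·p₂) ≈ 1.929 rad (110.5°).
Interpolate at f = 1/2 with slerp weights a = sin((1−f)δ)/sin δ ≈ 0.878, b = sin(fδ)/sin δ ≈ 0.878.
p = a·p₁ + b·p₂ ≈ (0.511, 0.349, 0.786); φ = arcsin(p_z) ≈ 51.78°, λ = atan2(p_y, p_x) ≈ 34.36°.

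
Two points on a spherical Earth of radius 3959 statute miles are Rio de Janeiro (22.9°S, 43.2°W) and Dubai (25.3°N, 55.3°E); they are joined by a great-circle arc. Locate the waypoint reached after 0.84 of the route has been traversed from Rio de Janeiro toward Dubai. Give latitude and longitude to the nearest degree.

≈ 19°N, 38°E

The haversine formula gives a central angle δ ≈ 1.864 rad (106.8°) between the endpoints.
Interpolate at f = 0.84 with slerp weights a = sin((1−f)δ)/sin δ ≈ 0.307, b = sin(fδ)/sin δ ≈ 1.045.
p = a·p₁ + b·p₂ ≈ (0.744, 0.583, 0.327); φ = arcsin(p_z) ≈ 19.09°, λ = atan2(p_y, p_x) ≈ 38.08°.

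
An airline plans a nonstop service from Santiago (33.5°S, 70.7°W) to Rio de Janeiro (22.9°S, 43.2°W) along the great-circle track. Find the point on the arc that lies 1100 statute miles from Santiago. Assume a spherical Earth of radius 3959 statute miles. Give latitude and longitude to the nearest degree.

From cos δ = sin φ₁ sin φ₂ + cos φ₁ cos φ₂ cos Δλ, the central angle is δ ≈ 0.460 rad (26.3°). The total great-circle distance is δ·R ≈ 0.460 × 3959 ≈ 1820 mi, so the target fraction is f = 1100/1820 ≈ 0.604.
Interpolate at f ≈ 0.604 with slerp weights a = sin((1−f)δ)/sin δ ≈ 0.408, b = sin(fδ)/sin δ ≈ 0.618.
p = a·p₁ + b·p₂ ≈ (0.527, -0.711, -0.466); φ = arcsin(p_z) ≈ -27.75°, λ = atan2(p_y, p_x) ≈ -53.42°.

≈ (28°S, 53°W)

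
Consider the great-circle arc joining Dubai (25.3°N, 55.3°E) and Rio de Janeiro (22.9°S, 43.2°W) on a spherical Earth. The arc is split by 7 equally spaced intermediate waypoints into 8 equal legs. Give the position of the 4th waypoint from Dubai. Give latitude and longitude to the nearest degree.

Convert each endpoint to a unit vector on the sphere (x = cos φ cos λ, y = cos φ sin λ, z = sin φ).
The central angle between the endpoints is δ = arccos(p₁·p₂) ≈ 1.864 rad (106.8°).
Interpolate at f = 4/8 with slerp weights a = sin((1−f)δ)/sin δ ≈ 0.839, b = sin(fδ)/sin δ ≈ 0.839.
p = a·p₁ + b·p₂ ≈ (0.995, 0.095, 0.032); φ = arcsin(p_z) ≈ 1.84°, λ = atan2(p_y, p_x) ≈ 5.43°.

≈ (2°N, 5°E)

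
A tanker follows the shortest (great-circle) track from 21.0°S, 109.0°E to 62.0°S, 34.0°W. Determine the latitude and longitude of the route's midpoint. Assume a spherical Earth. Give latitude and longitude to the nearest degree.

From cos δ = sin φ₁ sin φ₂ + cos φ₁ cos φ₂ cos Δλ, the central angle is δ ≈ 1.604 rad (91.9°).
Interpolate at f = 1/2 with slerp weights a = sin((1−f)δ)/sin δ ≈ 0.719, b = sin(fδ)/sin δ ≈ 0.719.
p = a·p₁ + b·p₂ ≈ (0.061, 0.446, -0.893); φ = arcsin(p_z) ≈ -63.24°, λ = atan2(p_y, p_x) ≈ 82.17°.

≈ 63°S, 82°E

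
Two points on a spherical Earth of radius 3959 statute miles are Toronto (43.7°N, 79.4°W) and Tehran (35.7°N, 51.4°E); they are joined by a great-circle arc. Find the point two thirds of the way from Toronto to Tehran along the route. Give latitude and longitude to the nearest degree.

≈ 57°N, 21°E

Write both endpoints as unit vectors p₁, p₂ with components (cos φ cos λ, cos φ sin λ, sin φ).
The central angle between the endpoints is δ = arccos(p₁·p₂) ≈ 1.551 rad (88.9°).
Interpolate at f = 2/3 with slerp weights a = sin((1−f)δ)/sin δ ≈ 0.494, b = sin(fδ)/sin δ ≈ 0.860.
p = a·p₁ + b·p₂ ≈ (0.501, 0.194, 0.843); φ = arcsin(p_z) ≈ 57.48°, λ = atan2(p_y, p_x) ≈ 21.18°.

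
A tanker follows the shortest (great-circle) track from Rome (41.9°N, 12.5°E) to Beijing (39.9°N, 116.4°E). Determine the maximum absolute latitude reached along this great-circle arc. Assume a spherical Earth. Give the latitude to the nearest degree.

The great circle lies in the plane with unit normal n̂ = (p₁ × p₂)/|p₁ × p₂|.
Here n̂_z ≈ +0.579; the vertex latitude is φ_max = arccos|n̂_z| ≈ 54.6°.
Check via Clairaut: cos φ_max = |cos φ₁| · sin C = cos(41.9°)·sin(51.1°) ≈ 0.579, again giving ≈ 54.6°.

≈ 55°N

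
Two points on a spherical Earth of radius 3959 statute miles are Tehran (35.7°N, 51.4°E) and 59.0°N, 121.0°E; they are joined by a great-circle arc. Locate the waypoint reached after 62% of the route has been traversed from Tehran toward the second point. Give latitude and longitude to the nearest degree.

The haversine formula gives a central angle δ ≈ 0.868 rad (49.8°) between the endpoints.
Interpolate at f = 0.62 with slerp weights a = sin((1−f)δ)/sin δ ≈ 0.425, b = sin(fδ)/sin δ ≈ 0.672.
p = a·p₁ + b·p₂ ≈ (0.037, 0.566, 0.824); φ = arcsin(p_z) ≈ 55.44°, λ = atan2(p_y, p_x) ≈ 86.27°.

≈ 55°N, 86°E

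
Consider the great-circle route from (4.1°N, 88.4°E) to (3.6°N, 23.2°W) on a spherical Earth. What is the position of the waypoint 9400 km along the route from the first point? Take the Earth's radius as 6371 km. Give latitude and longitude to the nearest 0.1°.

The haversine formula gives a central angle δ ≈ 1.941 rad (111.2°) between the endpoints. The total great-circle distance is δ·R ≈ 1.941 × 6371 ≈ 12367 km, so the target fraction is f = 9400/12367 ≈ 0.760.
Interpolate at f ≈ 0.760 with slerp weights a = sin((1−f)δ)/sin δ ≈ 0.482, b = sin(fδ)/sin δ ≈ 1.068.
p = a·p₁ + b·p₂ ≈ (0.993, 0.060, 0.101); φ = arcsin(p_z) ≈ 5.83°, λ = atan2(p_y, p_x) ≈ 3.49°.

≈ (5.8°N, 3.5°E)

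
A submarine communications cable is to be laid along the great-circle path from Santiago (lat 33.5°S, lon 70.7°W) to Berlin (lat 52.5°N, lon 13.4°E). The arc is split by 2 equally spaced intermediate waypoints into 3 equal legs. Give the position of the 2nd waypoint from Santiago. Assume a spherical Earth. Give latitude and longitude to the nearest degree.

≈ lat 28°N, lon 25°W

From cos δ = sin φ₁ sin φ₂ + cos φ₁ cos φ₂ cos Δλ, the central angle is δ ≈ 1.967 rad (112.7°).
Interpolate at f = 2/3 with slerp weights a = sin((1−f)δ)/sin δ ≈ 0.661, b = sin(fδ)/sin δ ≈ 1.048.
p = a·p₁ + b·p₂ ≈ (0.802, -0.372, 0.466); φ = arcsin(p_z) ≈ 27.80°, λ = atan2(p_y, p_x) ≈ -24.89°.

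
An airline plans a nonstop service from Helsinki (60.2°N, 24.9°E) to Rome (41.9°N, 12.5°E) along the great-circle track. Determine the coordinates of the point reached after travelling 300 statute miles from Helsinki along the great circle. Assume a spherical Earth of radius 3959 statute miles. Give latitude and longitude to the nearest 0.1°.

≈ 56.3°N, 21.2°E

Convert each endpoint to a unit vector on the sphere (x = cos φ cos λ, y = cos φ sin λ, z = sin φ).
The central angle between the endpoints is δ = arccos(p₁·p₂) ≈ 0.346 rad (19.8°). The total great-circle distance is δ·R ≈ 0.346 × 3959 ≈ 1369 mi, so the target fraction is f = 300/1369 ≈ 0.219.
Interpolate at f ≈ 0.219 with slerp weights a = sin((1−f)δ)/sin δ ≈ 0.787, b = sin(fδ)/sin δ ≈ 0.223.
p = a·p₁ + b·p₂ ≈ (0.517, 0.201, 0.832); φ = arcsin(p_z) ≈ 56.31°, λ = atan2(p_y, p_x) ≈ 21.21°.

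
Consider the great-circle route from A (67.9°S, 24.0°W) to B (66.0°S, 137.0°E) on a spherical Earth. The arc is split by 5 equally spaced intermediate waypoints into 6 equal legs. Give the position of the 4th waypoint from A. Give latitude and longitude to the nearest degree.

From cos δ = sin φ₁ sin φ₂ + cos φ₁ cos φ₂ cos Δλ, the central angle is δ ≈ 0.793 rad (45.4°).
Interpolate at f = 4/6 with slerp weights a = sin((1−f)δ)/sin δ ≈ 0.367, b = sin(fδ)/sin δ ≈ 0.708.
p = a·p₁ + b·p₂ ≈ (-0.085, 0.140, -0.986); φ = arcsin(p_z) ≈ -80.57°, λ = atan2(p_y, p_x) ≈ 121.08°.

≈ (81°S, 121°E)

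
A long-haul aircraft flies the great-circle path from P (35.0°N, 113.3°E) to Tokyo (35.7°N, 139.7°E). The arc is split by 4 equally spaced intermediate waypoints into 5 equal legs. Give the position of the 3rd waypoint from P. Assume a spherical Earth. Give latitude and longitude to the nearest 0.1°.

Write both endpoints as unit vectors p₁, p₂ with components (cos φ cos λ, cos φ sin λ, sin φ).
The central angle between the endpoints is δ = arccos(p₁·p₂) ≈ 0.375 rad (21.5°).
Interpolate at f = 3/5 with slerp weights a = sin((1−f)δ)/sin δ ≈ 0.408, b = sin(fδ)/sin δ ≈ 0.609.
p = a·p₁ + b·p₂ ≈ (-0.509, 0.627, 0.589); φ = arcsin(p_z) ≈ 36.12°, λ = atan2(p_y, p_x) ≈ 129.10°.

≈ (36.1°N, 129.1°E)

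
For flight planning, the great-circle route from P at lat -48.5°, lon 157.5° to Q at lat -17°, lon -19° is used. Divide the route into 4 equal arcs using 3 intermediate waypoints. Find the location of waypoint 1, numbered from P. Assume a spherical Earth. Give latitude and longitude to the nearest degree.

≈ lat -77°, lon 150°

From cos δ = sin φ₁ sin φ₂ + cos φ₁ cos φ₂ cos Δλ, the central angle is δ ≈ 1.997 rad (114.4°).
Interpolate at f = 1/4 with slerp weights a = sin((1−f)δ)/sin δ ≈ 1.095, b = sin(fδ)/sin δ ≈ 0.526.
p = a·p₁ + b·p₂ ≈ (-0.195, 0.114, -0.974); φ = arcsin(p_z) ≈ -76.94°, λ = atan2(p_y, p_x) ≈ 149.69°.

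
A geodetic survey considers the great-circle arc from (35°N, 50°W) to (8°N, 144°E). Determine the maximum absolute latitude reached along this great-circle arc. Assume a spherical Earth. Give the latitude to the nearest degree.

≈ 74°N

The great circle lies in the plane with unit normal n̂ = (p₁ × p₂)/|p₁ × p₂|.
Here n̂_z ≈ -0.278; the vertex latitude is φ_max = arccos|n̂_z| ≈ 73.9°.
Check via Clairaut: cos φ_max = |cos φ₁| · sin C = cos(35.0°)·sin(19.8°) ≈ 0.278, again giving ≈ 73.9°.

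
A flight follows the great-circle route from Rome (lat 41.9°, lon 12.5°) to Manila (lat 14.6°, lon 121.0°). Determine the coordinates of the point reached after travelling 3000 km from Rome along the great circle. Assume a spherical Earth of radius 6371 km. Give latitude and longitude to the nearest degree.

≈ lat 47°, lon 50°

Write both endpoints as unit vectors p₁, p₂ with components (cos φ cos λ, cos φ sin λ, sin φ).
The central angle between the endpoints is δ = arccos(p₁·p₂) ≈ 1.631 rad (93.5°). The total great-circle distance is δ·R ≈ 1.631 × 6371 ≈ 10391 km, so the target fraction is f = 3000/10391 ≈ 0.289.
Interpolate at f ≈ 0.289 with slerp weights a = sin((1−f)δ)/sin δ ≈ 0.919, b = sin(fδ)/sin δ ≈ 0.454.
p = a·p₁ + b·p₂ ≈ (0.441, 0.525, 0.728); φ = arcsin(p_z) ≈ 46.72°, λ = atan2(p_y, p_x) ≈ 49.97°.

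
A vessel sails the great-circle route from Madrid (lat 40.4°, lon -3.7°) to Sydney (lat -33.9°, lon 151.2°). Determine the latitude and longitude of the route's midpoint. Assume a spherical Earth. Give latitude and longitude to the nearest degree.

≈ lat 14°, lon 85°

Write both endpoints as unit vectors p₁, p₂ with components (cos φ cos λ, cos φ sin λ, sin φ).
The central angle between the endpoints is δ = arccos(p₁·p₂) ≈ 2.776 rad (159.0°).
Interpolate at f = 1/2 with slerp weights a = sin((1−f)δ)/sin δ ≈ 2.750, b = sin(fδ)/sin δ ≈ 2.750.
p = a·p₁ + b·p₂ ≈ (0.090, 0.964, 0.249); φ = arcsin(p_z) ≈ 14.39°, λ = atan2(p_y, p_x) ≈ 84.69°.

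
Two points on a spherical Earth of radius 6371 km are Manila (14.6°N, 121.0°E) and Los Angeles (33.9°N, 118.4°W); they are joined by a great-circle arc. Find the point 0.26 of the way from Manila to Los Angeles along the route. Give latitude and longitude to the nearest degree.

Convert each endpoint to a unit vector on the sphere (x = cos φ cos λ, y = cos φ sin λ, z = sin φ).
The central angle between the endpoints is δ = arccos(p₁·p₂) ≈ 1.842 rad (105.6°).
Interpolate at f = 0.26 with slerp weights a = sin((1−f)δ)/sin δ ≈ 1.016, b = sin(fδ)/sin δ ≈ 0.478.
p = a·p₁ + b·p₂ ≈ (-0.695, 0.493, 0.523); φ = arcsin(p_z) ≈ 31.53°, λ = atan2(p_y, p_x) ≈ 144.64°.

≈ 32°N, 145°E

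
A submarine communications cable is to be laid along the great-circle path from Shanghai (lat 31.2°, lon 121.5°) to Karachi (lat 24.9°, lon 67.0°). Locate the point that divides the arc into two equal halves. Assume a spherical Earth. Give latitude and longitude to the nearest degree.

≈ lat 31°, lon 93°

From cos δ = sin φ₁ sin φ₂ + cos φ₁ cos φ₂ cos Δλ, the central angle is δ ≈ 0.838 rad (48.0°).
Interpolate at f = 1/2 with slerp weights a = sin((1−f)δ)/sin δ ≈ 0.547, b = sin(fδ)/sin δ ≈ 0.547.
p = a·p₁ + b·p₂ ≈ (-0.051, 0.856, 0.514); φ = arcsin(p_z) ≈ 30.93°, λ = atan2(p_y, p_x) ≈ 93.38°.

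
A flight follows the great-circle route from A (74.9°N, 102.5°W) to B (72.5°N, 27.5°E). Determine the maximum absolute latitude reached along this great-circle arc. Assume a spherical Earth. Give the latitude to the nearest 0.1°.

The great circle lies in the plane with unit normal n̂ = (p₁ × p₂)/|p₁ × p₂|.
Here n̂_z ≈ +0.122; the vertex latitude is φ_max = arccos|n̂_z| ≈ 83.0°.

≈ 83.0°N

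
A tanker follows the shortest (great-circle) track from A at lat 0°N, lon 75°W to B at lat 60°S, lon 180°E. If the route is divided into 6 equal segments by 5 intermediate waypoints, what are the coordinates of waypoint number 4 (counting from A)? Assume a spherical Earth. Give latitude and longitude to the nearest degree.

≈ lat 52°S, lon 121°W

The haversine formula gives a central angle δ ≈ 1.701 rad (97.4°) between the endpoints.
Interpolate at f = 4/6 with slerp weights a = sin((1−f)δ)/sin δ ≈ 0.542, b = sin(fδ)/sin δ ≈ 0.914.
p = a·p₁ + b·p₂ ≈ (-0.317, -0.523, -0.791); φ = arcsin(p_z) ≈ -52.30°, λ = atan2(p_y, p_x) ≈ -121.19°.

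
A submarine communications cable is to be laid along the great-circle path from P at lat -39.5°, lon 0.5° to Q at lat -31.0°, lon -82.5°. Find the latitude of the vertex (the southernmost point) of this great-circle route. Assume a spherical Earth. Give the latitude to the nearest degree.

≈ -44°

The great circle lies in the plane with unit normal n̂ = (p₁ × p₂)/|p₁ × p₂|.
Here n̂_z ≈ -0.719; the vertex latitude is φ_max = arccos|n̂_z| ≈ 44.0°.
Check via Clairaut: cos φ_max = |cos φ₁| · sin C = cos(39.5°)·sin(111.3°) ≈ 0.719, again giving ≈ 44.0°.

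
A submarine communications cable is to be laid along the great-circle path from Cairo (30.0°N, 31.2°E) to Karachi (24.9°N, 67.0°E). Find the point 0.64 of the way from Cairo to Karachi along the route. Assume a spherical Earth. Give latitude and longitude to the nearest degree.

Write both endpoints as unit vectors p₁, p₂ with components (cos φ cos λ, cos φ sin λ, sin φ).
The central angle between the endpoints is δ = arccos(p₁·p₂) ≈ 0.559 rad (32.0°).
Interpolate at f = 0.64 with slerp weights a = sin((1−f)δ)/sin δ ≈ 0.377, b = sin(fδ)/sin δ ≈ 0.660.
p = a·p₁ + b·p₂ ≈ (0.513, 0.720, 0.466); φ = arcsin(p_z) ≈ 27.81°, λ = atan2(p_y, p_x) ≈ 54.53°.

≈ 28°N, 55°E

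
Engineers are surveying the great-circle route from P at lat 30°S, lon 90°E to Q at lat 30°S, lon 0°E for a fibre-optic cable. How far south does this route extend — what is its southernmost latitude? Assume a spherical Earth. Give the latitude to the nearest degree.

The great circle lies in the plane with unit normal n̂ = (p₁ × p₂)/|p₁ × p₂|.
Here n̂_z ≈ -0.775; the vertex latitude is φ_max = arccos|n̂_z| ≈ 39.2°.

≈ 39°S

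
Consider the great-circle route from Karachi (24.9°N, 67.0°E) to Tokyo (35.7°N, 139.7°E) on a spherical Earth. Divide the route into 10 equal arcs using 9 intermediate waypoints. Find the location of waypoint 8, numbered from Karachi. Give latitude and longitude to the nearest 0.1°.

≈ 37.3°N, 124.3°E

The haversine formula gives a central angle δ ≈ 1.087 rad (62.3°) between the endpoints.
Interpolate at f = 8/10 with slerp weights a = sin((1−f)δ)/sin δ ≈ 0.244, b = sin(fδ)/sin δ ≈ 0.863.
p = a·p₁ + b·p₂ ≈ (-0.448, 0.657, 0.606); φ = arcsin(p_z) ≈ 37.32°, λ = atan2(p_y, p_x) ≈ 124.31°.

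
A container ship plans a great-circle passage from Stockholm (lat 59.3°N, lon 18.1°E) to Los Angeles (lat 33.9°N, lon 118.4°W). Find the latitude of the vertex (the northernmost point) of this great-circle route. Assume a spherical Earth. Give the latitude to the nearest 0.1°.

≈ 72.8°N

The great circle lies in the plane with unit normal n̂ = (p₁ × p₂)/|p₁ × p₂|.
Here n̂_z ≈ -0.296; the vertex latitude is φ_max = arccos|n̂_z| ≈ 72.8°.
Check via Clairaut: cos φ_max = |cos φ₁| · sin C = cos(59.3°)·sin(35.5°) ≈ 0.296, again giving ≈ 72.8°.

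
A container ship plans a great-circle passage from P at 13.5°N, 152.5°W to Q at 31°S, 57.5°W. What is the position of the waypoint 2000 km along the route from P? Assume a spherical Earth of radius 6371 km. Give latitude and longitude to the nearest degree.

≈ 4°N, 137°W

Convert each endpoint to a unit vector on the sphere (x = cos φ cos λ, y = cos φ sin λ, z = sin φ).
The central angle between the endpoints is δ = arccos(p₁·p₂) ≈ 1.765 rad (101.1°). The total great-circle distance is δ·R ≈ 1.765 × 6371 ≈ 11244 km, so the target fraction is f = 2000/11244 ≈ 0.178.
Interpolate at f ≈ 0.178 with slerp weights a = sin((1−f)δ)/sin δ ≈ 1.012, b = sin(fδ)/sin δ ≈ 0.315.
p = a·p₁ + b·p₂ ≈ (-0.728, -0.682, 0.074); φ = arcsin(p_z) ≈ 4.25°, λ = atan2(p_y, p_x) ≈ -136.87°.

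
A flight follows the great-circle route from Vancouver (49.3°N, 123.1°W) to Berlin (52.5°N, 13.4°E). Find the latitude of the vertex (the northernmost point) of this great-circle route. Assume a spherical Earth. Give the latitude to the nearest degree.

The great circle lies in the plane with unit normal n̂ = (p₁ × p₂)/|p₁ × p₂|.
Here n̂_z ≈ +0.288; the vertex latitude is φ_max = arccos|n̂_z| ≈ 73.3°.

≈ 73°N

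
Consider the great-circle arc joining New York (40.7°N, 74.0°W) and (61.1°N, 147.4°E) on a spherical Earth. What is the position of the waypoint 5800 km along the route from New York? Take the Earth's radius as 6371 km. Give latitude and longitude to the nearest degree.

≈ (75°N, 168°W)

Convert each endpoint to a unit vector on the sphere (x = cos φ cos λ, y = cos φ sin λ, z = sin φ).
The central angle between the endpoints is δ = arccos(p₁·p₂) ≈ 1.270 rad (72.8°). The total great-circle distance is δ·R ≈ 1.270 × 6371 ≈ 8093 km, so the target fraction is f = 5800/8093 ≈ 0.717.
Interpolate at f ≈ 0.717 with slerp weights a = sin((1−f)δ)/sin δ ≈ 0.369, b = sin(fδ)/sin δ ≈ 0.827.
p = a·p₁ + b·p₂ ≈ (-0.260, -0.053, 0.964); φ = arcsin(p_z) ≈ 74.63°, λ = atan2(p_y, p_x) ≈ -168.38°.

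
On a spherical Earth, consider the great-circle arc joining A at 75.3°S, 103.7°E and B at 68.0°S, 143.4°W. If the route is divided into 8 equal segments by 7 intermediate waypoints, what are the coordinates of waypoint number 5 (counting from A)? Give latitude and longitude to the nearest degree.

≈ 77°S, 168°W

Write both endpoints as unit vectors p₁, p₂ with components (cos φ cos λ, cos φ sin λ, sin φ).
The central angle between the endpoints is δ = arccos(p₁·p₂) ≈ 0.536 rad (30.7°).
Interpolate at f = 5/8 with slerp weights a = sin((1−f)δ)/sin δ ≈ 0.391, b = sin(fδ)/sin δ ≈ 0.644.
p = a·p₁ + b·p₂ ≈ (-0.217, -0.047, -0.975); φ = arcsin(p_z) ≈ -77.16°, λ = atan2(p_y, p_x) ≈ -167.68°.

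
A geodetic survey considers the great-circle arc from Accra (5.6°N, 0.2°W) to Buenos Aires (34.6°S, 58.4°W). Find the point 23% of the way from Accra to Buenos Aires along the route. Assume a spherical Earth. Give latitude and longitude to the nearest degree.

Convert each endpoint to a unit vector on the sphere (x = cos φ cos λ, y = cos φ sin λ, z = sin φ).
The central angle between the endpoints is δ = arccos(p₁·p₂) ≈ 1.185 rad (67.9°).
Interpolate at f = 0.23 with slerp weights a = sin((1−f)δ)/sin δ ≈ 0.854, b = sin(fδ)/sin δ ≈ 0.291.
p = a·p₁ + b·p₂ ≈ (0.975, -0.207, -0.082); φ = arcsin(p_z) ≈ -4.68°, λ = atan2(p_y, p_x) ≈ -11.97°.

≈ 5°S, 12°W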